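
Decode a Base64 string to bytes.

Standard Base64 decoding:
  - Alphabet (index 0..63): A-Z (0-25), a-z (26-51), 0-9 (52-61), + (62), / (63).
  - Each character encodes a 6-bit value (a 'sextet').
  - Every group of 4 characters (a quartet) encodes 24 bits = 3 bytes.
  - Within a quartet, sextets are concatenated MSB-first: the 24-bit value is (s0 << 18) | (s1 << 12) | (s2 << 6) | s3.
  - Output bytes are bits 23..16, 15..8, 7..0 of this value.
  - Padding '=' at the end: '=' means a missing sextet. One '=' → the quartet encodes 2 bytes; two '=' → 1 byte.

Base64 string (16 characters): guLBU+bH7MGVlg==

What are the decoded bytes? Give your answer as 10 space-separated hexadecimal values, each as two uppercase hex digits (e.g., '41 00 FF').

Answer: 82 E2 C1 53 E6 C7 EC C1 95 96

Derivation:
After char 0 ('g'=32): chars_in_quartet=1 acc=0x20 bytes_emitted=0
After char 1 ('u'=46): chars_in_quartet=2 acc=0x82E bytes_emitted=0
After char 2 ('L'=11): chars_in_quartet=3 acc=0x20B8B bytes_emitted=0
After char 3 ('B'=1): chars_in_quartet=4 acc=0x82E2C1 -> emit 82 E2 C1, reset; bytes_emitted=3
After char 4 ('U'=20): chars_in_quartet=1 acc=0x14 bytes_emitted=3
After char 5 ('+'=62): chars_in_quartet=2 acc=0x53E bytes_emitted=3
After char 6 ('b'=27): chars_in_quartet=3 acc=0x14F9B bytes_emitted=3
After char 7 ('H'=7): chars_in_quartet=4 acc=0x53E6C7 -> emit 53 E6 C7, reset; bytes_emitted=6
After char 8 ('7'=59): chars_in_quartet=1 acc=0x3B bytes_emitted=6
After char 9 ('M'=12): chars_in_quartet=2 acc=0xECC bytes_emitted=6
After char 10 ('G'=6): chars_in_quartet=3 acc=0x3B306 bytes_emitted=6
After char 11 ('V'=21): chars_in_quartet=4 acc=0xECC195 -> emit EC C1 95, reset; bytes_emitted=9
After char 12 ('l'=37): chars_in_quartet=1 acc=0x25 bytes_emitted=9
After char 13 ('g'=32): chars_in_quartet=2 acc=0x960 bytes_emitted=9
Padding '==': partial quartet acc=0x960 -> emit 96; bytes_emitted=10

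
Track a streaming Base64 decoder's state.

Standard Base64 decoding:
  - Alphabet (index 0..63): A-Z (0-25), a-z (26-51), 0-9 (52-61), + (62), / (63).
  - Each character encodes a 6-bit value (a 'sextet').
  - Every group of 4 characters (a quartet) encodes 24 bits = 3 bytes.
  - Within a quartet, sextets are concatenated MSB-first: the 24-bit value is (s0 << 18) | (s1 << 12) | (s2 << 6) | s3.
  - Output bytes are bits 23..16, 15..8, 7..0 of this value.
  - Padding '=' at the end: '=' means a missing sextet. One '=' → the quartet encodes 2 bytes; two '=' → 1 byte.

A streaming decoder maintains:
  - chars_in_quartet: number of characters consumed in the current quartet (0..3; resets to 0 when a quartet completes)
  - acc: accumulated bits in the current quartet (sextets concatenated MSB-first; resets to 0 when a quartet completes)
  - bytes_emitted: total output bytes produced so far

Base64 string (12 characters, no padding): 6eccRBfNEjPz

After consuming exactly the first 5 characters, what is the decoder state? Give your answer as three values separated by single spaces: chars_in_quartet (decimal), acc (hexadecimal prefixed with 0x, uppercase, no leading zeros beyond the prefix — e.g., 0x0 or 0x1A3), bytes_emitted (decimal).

After char 0 ('6'=58): chars_in_quartet=1 acc=0x3A bytes_emitted=0
After char 1 ('e'=30): chars_in_quartet=2 acc=0xE9E bytes_emitted=0
After char 2 ('c'=28): chars_in_quartet=3 acc=0x3A79C bytes_emitted=0
After char 3 ('c'=28): chars_in_quartet=4 acc=0xE9E71C -> emit E9 E7 1C, reset; bytes_emitted=3
After char 4 ('R'=17): chars_in_quartet=1 acc=0x11 bytes_emitted=3

Answer: 1 0x11 3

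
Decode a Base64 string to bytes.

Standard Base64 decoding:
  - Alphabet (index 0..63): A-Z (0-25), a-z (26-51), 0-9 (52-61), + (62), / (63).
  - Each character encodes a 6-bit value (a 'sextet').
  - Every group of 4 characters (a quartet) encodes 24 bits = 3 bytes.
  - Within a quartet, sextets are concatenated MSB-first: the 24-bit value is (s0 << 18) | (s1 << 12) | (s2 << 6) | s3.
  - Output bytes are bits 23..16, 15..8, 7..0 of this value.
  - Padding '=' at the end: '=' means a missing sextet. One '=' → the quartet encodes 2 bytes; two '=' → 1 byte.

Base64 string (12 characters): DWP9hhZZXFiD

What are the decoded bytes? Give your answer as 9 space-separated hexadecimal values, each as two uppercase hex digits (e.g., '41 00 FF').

Answer: 0D 63 FD 86 16 59 5C 58 83

Derivation:
After char 0 ('D'=3): chars_in_quartet=1 acc=0x3 bytes_emitted=0
After char 1 ('W'=22): chars_in_quartet=2 acc=0xD6 bytes_emitted=0
After char 2 ('P'=15): chars_in_quartet=3 acc=0x358F bytes_emitted=0
After char 3 ('9'=61): chars_in_quartet=4 acc=0xD63FD -> emit 0D 63 FD, reset; bytes_emitted=3
After char 4 ('h'=33): chars_in_quartet=1 acc=0x21 bytes_emitted=3
After char 5 ('h'=33): chars_in_quartet=2 acc=0x861 bytes_emitted=3
After char 6 ('Z'=25): chars_in_quartet=3 acc=0x21859 bytes_emitted=3
After char 7 ('Z'=25): chars_in_quartet=4 acc=0x861659 -> emit 86 16 59, reset; bytes_emitted=6
After char 8 ('X'=23): chars_in_quartet=1 acc=0x17 bytes_emitted=6
After char 9 ('F'=5): chars_in_quartet=2 acc=0x5C5 bytes_emitted=6
After char 10 ('i'=34): chars_in_quartet=3 acc=0x17162 bytes_emitted=6
After char 11 ('D'=3): chars_in_quartet=4 acc=0x5C5883 -> emit 5C 58 83, reset; bytes_emitted=9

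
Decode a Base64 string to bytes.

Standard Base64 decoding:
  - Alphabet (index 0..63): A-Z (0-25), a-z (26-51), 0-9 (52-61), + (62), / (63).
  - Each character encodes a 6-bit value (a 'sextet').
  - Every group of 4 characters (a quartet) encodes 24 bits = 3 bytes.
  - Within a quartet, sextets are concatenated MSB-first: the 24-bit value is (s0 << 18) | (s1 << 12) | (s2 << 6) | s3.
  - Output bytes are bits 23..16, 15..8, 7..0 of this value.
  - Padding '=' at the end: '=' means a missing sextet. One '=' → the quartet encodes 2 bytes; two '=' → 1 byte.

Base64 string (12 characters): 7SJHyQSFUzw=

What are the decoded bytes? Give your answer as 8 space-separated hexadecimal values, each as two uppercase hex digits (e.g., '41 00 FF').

Answer: ED 22 47 C9 04 85 53 3C

Derivation:
After char 0 ('7'=59): chars_in_quartet=1 acc=0x3B bytes_emitted=0
After char 1 ('S'=18): chars_in_quartet=2 acc=0xED2 bytes_emitted=0
After char 2 ('J'=9): chars_in_quartet=3 acc=0x3B489 bytes_emitted=0
After char 3 ('H'=7): chars_in_quartet=4 acc=0xED2247 -> emit ED 22 47, reset; bytes_emitted=3
After char 4 ('y'=50): chars_in_quartet=1 acc=0x32 bytes_emitted=3
After char 5 ('Q'=16): chars_in_quartet=2 acc=0xC90 bytes_emitted=3
After char 6 ('S'=18): chars_in_quartet=3 acc=0x32412 bytes_emitted=3
After char 7 ('F'=5): chars_in_quartet=4 acc=0xC90485 -> emit C9 04 85, reset; bytes_emitted=6
After char 8 ('U'=20): chars_in_quartet=1 acc=0x14 bytes_emitted=6
After char 9 ('z'=51): chars_in_quartet=2 acc=0x533 bytes_emitted=6
After char 10 ('w'=48): chars_in_quartet=3 acc=0x14CF0 bytes_emitted=6
Padding '=': partial quartet acc=0x14CF0 -> emit 53 3C; bytes_emitted=8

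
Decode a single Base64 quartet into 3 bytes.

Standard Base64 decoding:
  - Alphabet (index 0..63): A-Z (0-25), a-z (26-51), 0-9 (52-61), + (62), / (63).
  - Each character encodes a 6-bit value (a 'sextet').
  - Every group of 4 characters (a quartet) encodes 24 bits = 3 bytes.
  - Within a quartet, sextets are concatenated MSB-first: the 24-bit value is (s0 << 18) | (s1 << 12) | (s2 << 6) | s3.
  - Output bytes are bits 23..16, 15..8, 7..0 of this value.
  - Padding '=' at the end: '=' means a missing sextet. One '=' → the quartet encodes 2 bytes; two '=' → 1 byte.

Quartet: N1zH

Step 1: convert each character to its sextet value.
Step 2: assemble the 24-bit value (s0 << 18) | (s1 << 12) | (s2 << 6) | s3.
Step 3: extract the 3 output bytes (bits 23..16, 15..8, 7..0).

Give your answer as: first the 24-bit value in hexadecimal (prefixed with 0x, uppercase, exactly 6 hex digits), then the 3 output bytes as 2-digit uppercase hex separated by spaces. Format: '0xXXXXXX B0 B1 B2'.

Sextets: N=13, 1=53, z=51, H=7
24-bit: (13<<18) | (53<<12) | (51<<6) | 7
      = 0x340000 | 0x035000 | 0x000CC0 | 0x000007
      = 0x375CC7
Bytes: (v>>16)&0xFF=37, (v>>8)&0xFF=5C, v&0xFF=C7

Answer: 0x375CC7 37 5C C7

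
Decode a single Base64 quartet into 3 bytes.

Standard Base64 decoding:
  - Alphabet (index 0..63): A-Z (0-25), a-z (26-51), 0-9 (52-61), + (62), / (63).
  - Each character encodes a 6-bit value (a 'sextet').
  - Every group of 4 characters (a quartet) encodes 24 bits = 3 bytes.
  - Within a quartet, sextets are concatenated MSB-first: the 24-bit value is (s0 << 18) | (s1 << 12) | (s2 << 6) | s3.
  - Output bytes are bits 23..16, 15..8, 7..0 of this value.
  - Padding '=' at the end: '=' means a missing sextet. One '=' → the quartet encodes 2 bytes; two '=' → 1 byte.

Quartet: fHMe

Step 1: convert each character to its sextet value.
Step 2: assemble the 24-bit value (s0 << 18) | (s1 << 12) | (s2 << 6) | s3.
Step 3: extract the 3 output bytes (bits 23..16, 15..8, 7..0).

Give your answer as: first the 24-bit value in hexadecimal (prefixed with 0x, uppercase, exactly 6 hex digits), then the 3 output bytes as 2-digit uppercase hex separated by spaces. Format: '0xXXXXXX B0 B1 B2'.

Answer: 0x7C731E 7C 73 1E

Derivation:
Sextets: f=31, H=7, M=12, e=30
24-bit: (31<<18) | (7<<12) | (12<<6) | 30
      = 0x7C0000 | 0x007000 | 0x000300 | 0x00001E
      = 0x7C731E
Bytes: (v>>16)&0xFF=7C, (v>>8)&0xFF=73, v&0xFF=1E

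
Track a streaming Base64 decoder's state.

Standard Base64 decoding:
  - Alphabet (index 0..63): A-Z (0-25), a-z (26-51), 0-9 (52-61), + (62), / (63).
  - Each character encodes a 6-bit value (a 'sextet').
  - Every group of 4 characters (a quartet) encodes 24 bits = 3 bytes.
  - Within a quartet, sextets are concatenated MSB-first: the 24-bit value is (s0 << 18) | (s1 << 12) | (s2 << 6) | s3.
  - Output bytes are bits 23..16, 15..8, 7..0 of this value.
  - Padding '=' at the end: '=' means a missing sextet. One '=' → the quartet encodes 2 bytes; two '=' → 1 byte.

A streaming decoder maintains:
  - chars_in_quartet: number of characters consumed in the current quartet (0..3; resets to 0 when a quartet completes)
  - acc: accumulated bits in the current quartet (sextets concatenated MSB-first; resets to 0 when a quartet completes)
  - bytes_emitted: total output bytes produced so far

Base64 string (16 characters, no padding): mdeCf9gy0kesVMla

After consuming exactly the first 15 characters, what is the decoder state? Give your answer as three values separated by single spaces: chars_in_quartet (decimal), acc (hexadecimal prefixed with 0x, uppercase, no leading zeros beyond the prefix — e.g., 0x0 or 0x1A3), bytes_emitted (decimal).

Answer: 3 0x15325 9

Derivation:
After char 0 ('m'=38): chars_in_quartet=1 acc=0x26 bytes_emitted=0
After char 1 ('d'=29): chars_in_quartet=2 acc=0x99D bytes_emitted=0
After char 2 ('e'=30): chars_in_quartet=3 acc=0x2675E bytes_emitted=0
After char 3 ('C'=2): chars_in_quartet=4 acc=0x99D782 -> emit 99 D7 82, reset; bytes_emitted=3
After char 4 ('f'=31): chars_in_quartet=1 acc=0x1F bytes_emitted=3
After char 5 ('9'=61): chars_in_quartet=2 acc=0x7FD bytes_emitted=3
After char 6 ('g'=32): chars_in_quartet=3 acc=0x1FF60 bytes_emitted=3
After char 7 ('y'=50): chars_in_quartet=4 acc=0x7FD832 -> emit 7F D8 32, reset; bytes_emitted=6
After char 8 ('0'=52): chars_in_quartet=1 acc=0x34 bytes_emitted=6
After char 9 ('k'=36): chars_in_quartet=2 acc=0xD24 bytes_emitted=6
After char 10 ('e'=30): chars_in_quartet=3 acc=0x3491E bytes_emitted=6
After char 11 ('s'=44): chars_in_quartet=4 acc=0xD247AC -> emit D2 47 AC, reset; bytes_emitted=9
After char 12 ('V'=21): chars_in_quartet=1 acc=0x15 bytes_emitted=9
After char 13 ('M'=12): chars_in_quartet=2 acc=0x54C bytes_emitted=9
After char 14 ('l'=37): chars_in_quartet=3 acc=0x15325 bytes_emitted=9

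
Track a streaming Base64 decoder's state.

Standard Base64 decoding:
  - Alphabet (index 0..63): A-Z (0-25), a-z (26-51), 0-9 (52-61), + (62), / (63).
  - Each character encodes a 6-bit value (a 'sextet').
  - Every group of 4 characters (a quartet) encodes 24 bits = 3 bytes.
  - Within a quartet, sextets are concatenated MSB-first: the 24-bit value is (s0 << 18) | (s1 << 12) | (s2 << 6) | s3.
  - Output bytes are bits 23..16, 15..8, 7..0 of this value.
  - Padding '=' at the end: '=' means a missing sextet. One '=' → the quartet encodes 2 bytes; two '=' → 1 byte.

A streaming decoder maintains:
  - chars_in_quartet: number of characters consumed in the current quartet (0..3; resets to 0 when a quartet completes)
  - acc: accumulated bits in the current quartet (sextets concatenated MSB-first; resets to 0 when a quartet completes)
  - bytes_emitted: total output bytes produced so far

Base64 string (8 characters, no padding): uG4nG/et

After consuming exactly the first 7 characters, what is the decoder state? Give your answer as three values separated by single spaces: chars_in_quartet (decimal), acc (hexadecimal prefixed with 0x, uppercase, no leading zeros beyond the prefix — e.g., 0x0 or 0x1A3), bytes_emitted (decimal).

Answer: 3 0x6FDE 3

Derivation:
After char 0 ('u'=46): chars_in_quartet=1 acc=0x2E bytes_emitted=0
After char 1 ('G'=6): chars_in_quartet=2 acc=0xB86 bytes_emitted=0
After char 2 ('4'=56): chars_in_quartet=3 acc=0x2E1B8 bytes_emitted=0
After char 3 ('n'=39): chars_in_quartet=4 acc=0xB86E27 -> emit B8 6E 27, reset; bytes_emitted=3
After char 4 ('G'=6): chars_in_quartet=1 acc=0x6 bytes_emitted=3
After char 5 ('/'=63): chars_in_quartet=2 acc=0x1BF bytes_emitted=3
After char 6 ('e'=30): chars_in_quartet=3 acc=0x6FDE bytes_emitted=3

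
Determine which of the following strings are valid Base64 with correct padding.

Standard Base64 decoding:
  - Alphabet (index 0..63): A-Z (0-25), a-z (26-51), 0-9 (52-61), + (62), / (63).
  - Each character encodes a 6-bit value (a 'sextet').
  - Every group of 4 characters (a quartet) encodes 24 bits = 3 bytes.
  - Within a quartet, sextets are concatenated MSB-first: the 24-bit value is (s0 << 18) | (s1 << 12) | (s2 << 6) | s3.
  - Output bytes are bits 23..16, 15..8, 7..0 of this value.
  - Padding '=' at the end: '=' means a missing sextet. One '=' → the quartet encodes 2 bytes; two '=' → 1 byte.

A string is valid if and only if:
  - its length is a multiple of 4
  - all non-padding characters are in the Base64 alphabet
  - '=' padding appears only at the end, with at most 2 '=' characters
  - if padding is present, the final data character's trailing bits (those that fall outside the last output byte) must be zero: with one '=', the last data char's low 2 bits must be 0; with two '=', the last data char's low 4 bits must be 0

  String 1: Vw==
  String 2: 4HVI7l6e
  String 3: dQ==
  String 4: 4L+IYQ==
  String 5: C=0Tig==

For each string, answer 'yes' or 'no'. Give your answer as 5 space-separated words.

Answer: yes yes yes yes no

Derivation:
String 1: 'Vw==' → valid
String 2: '4HVI7l6e' → valid
String 3: 'dQ==' → valid
String 4: '4L+IYQ==' → valid
String 5: 'C=0Tig==' → invalid (bad char(s): ['=']; '=' in middle)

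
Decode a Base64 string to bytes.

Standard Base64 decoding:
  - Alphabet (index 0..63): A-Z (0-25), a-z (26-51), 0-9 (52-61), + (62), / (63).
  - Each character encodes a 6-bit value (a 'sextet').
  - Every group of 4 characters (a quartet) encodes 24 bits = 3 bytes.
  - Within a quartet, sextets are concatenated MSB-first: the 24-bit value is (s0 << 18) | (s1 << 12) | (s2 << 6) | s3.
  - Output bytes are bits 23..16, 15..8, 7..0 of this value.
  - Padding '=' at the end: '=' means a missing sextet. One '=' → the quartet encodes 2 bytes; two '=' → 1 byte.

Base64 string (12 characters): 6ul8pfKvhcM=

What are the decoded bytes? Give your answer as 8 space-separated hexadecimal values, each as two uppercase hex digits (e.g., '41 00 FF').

After char 0 ('6'=58): chars_in_quartet=1 acc=0x3A bytes_emitted=0
After char 1 ('u'=46): chars_in_quartet=2 acc=0xEAE bytes_emitted=0
After char 2 ('l'=37): chars_in_quartet=3 acc=0x3ABA5 bytes_emitted=0
After char 3 ('8'=60): chars_in_quartet=4 acc=0xEAE97C -> emit EA E9 7C, reset; bytes_emitted=3
After char 4 ('p'=41): chars_in_quartet=1 acc=0x29 bytes_emitted=3
After char 5 ('f'=31): chars_in_quartet=2 acc=0xA5F bytes_emitted=3
After char 6 ('K'=10): chars_in_quartet=3 acc=0x297CA bytes_emitted=3
After char 7 ('v'=47): chars_in_quartet=4 acc=0xA5F2AF -> emit A5 F2 AF, reset; bytes_emitted=6
After char 8 ('h'=33): chars_in_quartet=1 acc=0x21 bytes_emitted=6
After char 9 ('c'=28): chars_in_quartet=2 acc=0x85C bytes_emitted=6
After char 10 ('M'=12): chars_in_quartet=3 acc=0x2170C bytes_emitted=6
Padding '=': partial quartet acc=0x2170C -> emit 85 C3; bytes_emitted=8

Answer: EA E9 7C A5 F2 AF 85 C3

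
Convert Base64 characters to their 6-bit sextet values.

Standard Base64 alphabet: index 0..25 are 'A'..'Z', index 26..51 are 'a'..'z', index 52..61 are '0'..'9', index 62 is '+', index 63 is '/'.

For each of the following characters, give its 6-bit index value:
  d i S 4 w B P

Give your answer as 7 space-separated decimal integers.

Answer: 29 34 18 56 48 1 15

Derivation:
'd': a..z range, 26 + ord('d') − ord('a') = 29
'i': a..z range, 26 + ord('i') − ord('a') = 34
'S': A..Z range, ord('S') − ord('A') = 18
'4': 0..9 range, 52 + ord('4') − ord('0') = 56
'w': a..z range, 26 + ord('w') − ord('a') = 48
'B': A..Z range, ord('B') − ord('A') = 1
'P': A..Z range, ord('P') − ord('A') = 15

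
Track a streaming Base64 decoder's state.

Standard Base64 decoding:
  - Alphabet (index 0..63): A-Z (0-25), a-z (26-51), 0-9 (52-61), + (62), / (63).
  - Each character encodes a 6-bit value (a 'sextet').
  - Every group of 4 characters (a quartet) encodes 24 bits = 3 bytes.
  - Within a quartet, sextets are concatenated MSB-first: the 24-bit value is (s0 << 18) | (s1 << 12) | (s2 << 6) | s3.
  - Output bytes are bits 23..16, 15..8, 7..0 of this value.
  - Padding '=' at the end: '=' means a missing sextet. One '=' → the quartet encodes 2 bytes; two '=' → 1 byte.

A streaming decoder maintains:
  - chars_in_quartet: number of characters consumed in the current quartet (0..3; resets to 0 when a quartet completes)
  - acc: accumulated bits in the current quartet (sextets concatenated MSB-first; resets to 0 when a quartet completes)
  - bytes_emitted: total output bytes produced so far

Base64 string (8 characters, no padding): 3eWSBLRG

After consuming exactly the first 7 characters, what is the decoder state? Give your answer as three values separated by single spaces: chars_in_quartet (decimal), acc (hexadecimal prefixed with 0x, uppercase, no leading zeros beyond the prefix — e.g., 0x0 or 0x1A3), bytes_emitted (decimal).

After char 0 ('3'=55): chars_in_quartet=1 acc=0x37 bytes_emitted=0
After char 1 ('e'=30): chars_in_quartet=2 acc=0xDDE bytes_emitted=0
After char 2 ('W'=22): chars_in_quartet=3 acc=0x37796 bytes_emitted=0
After char 3 ('S'=18): chars_in_quartet=4 acc=0xDDE592 -> emit DD E5 92, reset; bytes_emitted=3
After char 4 ('B'=1): chars_in_quartet=1 acc=0x1 bytes_emitted=3
After char 5 ('L'=11): chars_in_quartet=2 acc=0x4B bytes_emitted=3
After char 6 ('R'=17): chars_in_quartet=3 acc=0x12D1 bytes_emitted=3

Answer: 3 0x12D1 3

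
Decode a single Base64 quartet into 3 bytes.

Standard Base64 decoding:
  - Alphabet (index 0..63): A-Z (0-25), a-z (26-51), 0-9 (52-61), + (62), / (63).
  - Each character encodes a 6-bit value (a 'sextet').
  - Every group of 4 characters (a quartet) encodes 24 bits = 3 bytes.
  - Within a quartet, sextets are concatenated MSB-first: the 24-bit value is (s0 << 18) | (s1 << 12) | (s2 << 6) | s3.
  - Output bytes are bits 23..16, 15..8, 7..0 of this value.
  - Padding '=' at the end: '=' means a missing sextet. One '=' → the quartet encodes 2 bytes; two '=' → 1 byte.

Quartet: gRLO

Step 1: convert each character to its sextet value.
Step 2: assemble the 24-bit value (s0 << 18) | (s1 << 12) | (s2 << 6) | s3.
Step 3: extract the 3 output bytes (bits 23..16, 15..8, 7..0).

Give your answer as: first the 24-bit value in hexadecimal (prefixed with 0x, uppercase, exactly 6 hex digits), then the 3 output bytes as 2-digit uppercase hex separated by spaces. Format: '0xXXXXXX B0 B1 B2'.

Sextets: g=32, R=17, L=11, O=14
24-bit: (32<<18) | (17<<12) | (11<<6) | 14
      = 0x800000 | 0x011000 | 0x0002C0 | 0x00000E
      = 0x8112CE
Bytes: (v>>16)&0xFF=81, (v>>8)&0xFF=12, v&0xFF=CE

Answer: 0x8112CE 81 12 CE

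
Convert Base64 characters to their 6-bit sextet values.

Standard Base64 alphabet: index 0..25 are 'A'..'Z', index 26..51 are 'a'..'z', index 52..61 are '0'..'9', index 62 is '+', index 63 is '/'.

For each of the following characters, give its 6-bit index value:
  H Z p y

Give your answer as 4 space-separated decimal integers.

Answer: 7 25 41 50

Derivation:
'H': A..Z range, ord('H') − ord('A') = 7
'Z': A..Z range, ord('Z') − ord('A') = 25
'p': a..z range, 26 + ord('p') − ord('a') = 41
'y': a..z range, 26 + ord('y') − ord('a') = 50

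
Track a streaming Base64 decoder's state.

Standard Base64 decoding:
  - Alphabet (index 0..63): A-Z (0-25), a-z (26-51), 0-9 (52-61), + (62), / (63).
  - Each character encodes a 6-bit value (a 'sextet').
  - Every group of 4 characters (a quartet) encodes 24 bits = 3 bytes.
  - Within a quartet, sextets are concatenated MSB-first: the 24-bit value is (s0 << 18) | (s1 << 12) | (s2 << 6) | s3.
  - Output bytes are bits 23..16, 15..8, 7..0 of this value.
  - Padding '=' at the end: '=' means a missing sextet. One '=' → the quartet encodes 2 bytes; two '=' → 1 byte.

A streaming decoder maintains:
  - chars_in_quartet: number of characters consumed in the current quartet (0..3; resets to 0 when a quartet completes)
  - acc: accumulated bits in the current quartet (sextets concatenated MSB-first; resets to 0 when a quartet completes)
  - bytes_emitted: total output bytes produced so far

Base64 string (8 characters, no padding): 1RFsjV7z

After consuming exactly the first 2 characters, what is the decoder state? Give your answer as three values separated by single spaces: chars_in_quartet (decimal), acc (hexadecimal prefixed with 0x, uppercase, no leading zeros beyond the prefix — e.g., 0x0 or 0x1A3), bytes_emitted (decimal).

Answer: 2 0xD51 0

Derivation:
After char 0 ('1'=53): chars_in_quartet=1 acc=0x35 bytes_emitted=0
After char 1 ('R'=17): chars_in_quartet=2 acc=0xD51 bytes_emitted=0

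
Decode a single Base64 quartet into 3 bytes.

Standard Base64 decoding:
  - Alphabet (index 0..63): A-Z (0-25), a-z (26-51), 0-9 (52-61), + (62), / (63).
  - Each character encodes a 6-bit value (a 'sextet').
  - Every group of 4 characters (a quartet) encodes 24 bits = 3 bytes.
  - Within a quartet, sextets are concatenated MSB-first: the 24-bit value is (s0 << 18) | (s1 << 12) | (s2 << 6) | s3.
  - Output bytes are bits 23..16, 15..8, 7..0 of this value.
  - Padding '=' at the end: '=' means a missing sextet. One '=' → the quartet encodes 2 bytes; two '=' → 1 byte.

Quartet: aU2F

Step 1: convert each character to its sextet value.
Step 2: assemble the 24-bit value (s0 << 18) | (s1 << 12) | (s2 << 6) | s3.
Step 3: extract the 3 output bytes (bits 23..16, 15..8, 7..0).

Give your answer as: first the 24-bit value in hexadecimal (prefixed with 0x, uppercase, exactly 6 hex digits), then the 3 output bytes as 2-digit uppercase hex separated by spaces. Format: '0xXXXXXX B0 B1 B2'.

Sextets: a=26, U=20, 2=54, F=5
24-bit: (26<<18) | (20<<12) | (54<<6) | 5
      = 0x680000 | 0x014000 | 0x000D80 | 0x000005
      = 0x694D85
Bytes: (v>>16)&0xFF=69, (v>>8)&0xFF=4D, v&0xFF=85

Answer: 0x694D85 69 4D 85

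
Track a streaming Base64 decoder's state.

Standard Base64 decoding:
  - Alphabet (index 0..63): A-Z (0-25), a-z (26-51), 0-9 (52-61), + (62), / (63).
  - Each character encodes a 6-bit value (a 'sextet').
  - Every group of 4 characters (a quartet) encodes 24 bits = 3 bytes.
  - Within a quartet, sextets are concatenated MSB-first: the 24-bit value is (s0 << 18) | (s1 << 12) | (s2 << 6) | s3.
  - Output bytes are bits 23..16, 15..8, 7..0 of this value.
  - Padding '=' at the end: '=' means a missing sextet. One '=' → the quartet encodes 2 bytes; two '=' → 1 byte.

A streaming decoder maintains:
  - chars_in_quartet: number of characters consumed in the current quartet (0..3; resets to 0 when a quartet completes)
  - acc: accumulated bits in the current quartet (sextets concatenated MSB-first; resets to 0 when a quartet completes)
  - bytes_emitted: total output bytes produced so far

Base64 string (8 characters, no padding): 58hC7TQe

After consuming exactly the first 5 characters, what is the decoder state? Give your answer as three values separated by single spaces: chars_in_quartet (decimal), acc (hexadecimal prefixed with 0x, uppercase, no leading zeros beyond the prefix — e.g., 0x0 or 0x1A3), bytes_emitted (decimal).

Answer: 1 0x3B 3

Derivation:
After char 0 ('5'=57): chars_in_quartet=1 acc=0x39 bytes_emitted=0
After char 1 ('8'=60): chars_in_quartet=2 acc=0xE7C bytes_emitted=0
After char 2 ('h'=33): chars_in_quartet=3 acc=0x39F21 bytes_emitted=0
After char 3 ('C'=2): chars_in_quartet=4 acc=0xE7C842 -> emit E7 C8 42, reset; bytes_emitted=3
After char 4 ('7'=59): chars_in_quartet=1 acc=0x3B bytes_emitted=3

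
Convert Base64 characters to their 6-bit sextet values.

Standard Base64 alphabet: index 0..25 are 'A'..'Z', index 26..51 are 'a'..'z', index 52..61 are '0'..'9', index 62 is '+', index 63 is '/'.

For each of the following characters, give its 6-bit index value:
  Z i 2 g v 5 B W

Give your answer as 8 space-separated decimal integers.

Answer: 25 34 54 32 47 57 1 22

Derivation:
'Z': A..Z range, ord('Z') − ord('A') = 25
'i': a..z range, 26 + ord('i') − ord('a') = 34
'2': 0..9 range, 52 + ord('2') − ord('0') = 54
'g': a..z range, 26 + ord('g') − ord('a') = 32
'v': a..z range, 26 + ord('v') − ord('a') = 47
'5': 0..9 range, 52 + ord('5') − ord('0') = 57
'B': A..Z range, ord('B') − ord('A') = 1
'W': A..Z range, ord('W') − ord('A') = 22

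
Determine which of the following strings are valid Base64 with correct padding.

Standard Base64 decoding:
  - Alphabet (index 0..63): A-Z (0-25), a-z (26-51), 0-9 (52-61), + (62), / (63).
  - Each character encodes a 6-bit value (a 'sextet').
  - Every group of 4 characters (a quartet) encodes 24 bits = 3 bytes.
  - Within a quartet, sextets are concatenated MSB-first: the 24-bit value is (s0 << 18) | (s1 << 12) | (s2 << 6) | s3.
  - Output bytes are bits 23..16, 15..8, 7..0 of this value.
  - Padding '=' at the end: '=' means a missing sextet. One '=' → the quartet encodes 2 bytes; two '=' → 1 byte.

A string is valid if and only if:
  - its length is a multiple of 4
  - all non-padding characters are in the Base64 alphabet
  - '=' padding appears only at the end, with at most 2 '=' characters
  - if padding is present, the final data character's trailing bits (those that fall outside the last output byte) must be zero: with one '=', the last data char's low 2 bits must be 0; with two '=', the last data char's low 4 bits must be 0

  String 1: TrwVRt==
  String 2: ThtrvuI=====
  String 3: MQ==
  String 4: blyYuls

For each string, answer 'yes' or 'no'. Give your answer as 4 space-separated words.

String 1: 'TrwVRt==' → invalid (bad trailing bits)
String 2: 'ThtrvuI=====' → invalid (5 pad chars (max 2))
String 3: 'MQ==' → valid
String 4: 'blyYuls' → invalid (len=7 not mult of 4)

Answer: no no yes no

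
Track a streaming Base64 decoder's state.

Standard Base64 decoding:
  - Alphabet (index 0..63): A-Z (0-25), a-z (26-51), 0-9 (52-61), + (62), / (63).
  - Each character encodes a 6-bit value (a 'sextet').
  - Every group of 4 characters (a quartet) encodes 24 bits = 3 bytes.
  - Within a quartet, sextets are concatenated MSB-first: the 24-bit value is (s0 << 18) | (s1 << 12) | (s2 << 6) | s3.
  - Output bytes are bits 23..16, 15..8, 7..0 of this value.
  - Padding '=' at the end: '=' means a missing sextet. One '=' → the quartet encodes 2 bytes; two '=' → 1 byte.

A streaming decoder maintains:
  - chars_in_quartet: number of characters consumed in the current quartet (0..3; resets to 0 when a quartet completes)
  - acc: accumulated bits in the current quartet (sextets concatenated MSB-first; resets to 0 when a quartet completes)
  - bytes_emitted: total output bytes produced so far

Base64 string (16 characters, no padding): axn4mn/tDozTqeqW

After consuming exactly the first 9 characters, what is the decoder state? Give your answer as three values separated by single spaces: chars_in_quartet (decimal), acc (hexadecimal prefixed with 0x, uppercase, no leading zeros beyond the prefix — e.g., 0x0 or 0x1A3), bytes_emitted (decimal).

After char 0 ('a'=26): chars_in_quartet=1 acc=0x1A bytes_emitted=0
After char 1 ('x'=49): chars_in_quartet=2 acc=0x6B1 bytes_emitted=0
After char 2 ('n'=39): chars_in_quartet=3 acc=0x1AC67 bytes_emitted=0
After char 3 ('4'=56): chars_in_quartet=4 acc=0x6B19F8 -> emit 6B 19 F8, reset; bytes_emitted=3
After char 4 ('m'=38): chars_in_quartet=1 acc=0x26 bytes_emitted=3
After char 5 ('n'=39): chars_in_quartet=2 acc=0x9A7 bytes_emitted=3
After char 6 ('/'=63): chars_in_quartet=3 acc=0x269FF bytes_emitted=3
After char 7 ('t'=45): chars_in_quartet=4 acc=0x9A7FED -> emit 9A 7F ED, reset; bytes_emitted=6
After char 8 ('D'=3): chars_in_quartet=1 acc=0x3 bytes_emitted=6

Answer: 1 0x3 6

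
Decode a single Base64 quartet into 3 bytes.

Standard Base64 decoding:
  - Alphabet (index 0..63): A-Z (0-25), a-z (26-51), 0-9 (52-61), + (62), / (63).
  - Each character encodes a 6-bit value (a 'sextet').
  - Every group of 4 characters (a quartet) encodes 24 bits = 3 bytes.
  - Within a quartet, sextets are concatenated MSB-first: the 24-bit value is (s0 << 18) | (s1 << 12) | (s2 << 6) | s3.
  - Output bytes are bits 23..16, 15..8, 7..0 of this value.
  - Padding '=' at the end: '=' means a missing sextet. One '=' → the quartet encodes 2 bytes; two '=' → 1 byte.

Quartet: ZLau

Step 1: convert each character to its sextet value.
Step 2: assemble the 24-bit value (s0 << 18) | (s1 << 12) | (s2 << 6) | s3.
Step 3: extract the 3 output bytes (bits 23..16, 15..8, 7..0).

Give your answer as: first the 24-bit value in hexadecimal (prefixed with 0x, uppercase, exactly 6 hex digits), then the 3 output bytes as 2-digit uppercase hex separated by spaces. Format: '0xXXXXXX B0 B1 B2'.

Sextets: Z=25, L=11, a=26, u=46
24-bit: (25<<18) | (11<<12) | (26<<6) | 46
      = 0x640000 | 0x00B000 | 0x000680 | 0x00002E
      = 0x64B6AE
Bytes: (v>>16)&0xFF=64, (v>>8)&0xFF=B6, v&0xFF=AE

Answer: 0x64B6AE 64 B6 AE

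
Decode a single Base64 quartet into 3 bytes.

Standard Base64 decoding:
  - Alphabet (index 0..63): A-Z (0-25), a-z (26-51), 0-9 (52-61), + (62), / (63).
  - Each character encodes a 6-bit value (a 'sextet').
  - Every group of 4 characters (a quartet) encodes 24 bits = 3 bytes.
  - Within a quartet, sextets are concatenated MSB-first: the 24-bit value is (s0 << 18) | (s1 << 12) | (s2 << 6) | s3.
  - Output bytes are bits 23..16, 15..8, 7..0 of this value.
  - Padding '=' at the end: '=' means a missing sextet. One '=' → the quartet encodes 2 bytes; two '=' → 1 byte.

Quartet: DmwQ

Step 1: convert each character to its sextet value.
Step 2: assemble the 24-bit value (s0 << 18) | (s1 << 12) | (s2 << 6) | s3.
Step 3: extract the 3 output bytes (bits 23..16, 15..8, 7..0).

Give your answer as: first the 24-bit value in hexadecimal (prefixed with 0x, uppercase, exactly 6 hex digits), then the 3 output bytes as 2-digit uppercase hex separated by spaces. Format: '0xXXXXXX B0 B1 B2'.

Sextets: D=3, m=38, w=48, Q=16
24-bit: (3<<18) | (38<<12) | (48<<6) | 16
      = 0x0C0000 | 0x026000 | 0x000C00 | 0x000010
      = 0x0E6C10
Bytes: (v>>16)&0xFF=0E, (v>>8)&0xFF=6C, v&0xFF=10

Answer: 0x0E6C10 0E 6C 10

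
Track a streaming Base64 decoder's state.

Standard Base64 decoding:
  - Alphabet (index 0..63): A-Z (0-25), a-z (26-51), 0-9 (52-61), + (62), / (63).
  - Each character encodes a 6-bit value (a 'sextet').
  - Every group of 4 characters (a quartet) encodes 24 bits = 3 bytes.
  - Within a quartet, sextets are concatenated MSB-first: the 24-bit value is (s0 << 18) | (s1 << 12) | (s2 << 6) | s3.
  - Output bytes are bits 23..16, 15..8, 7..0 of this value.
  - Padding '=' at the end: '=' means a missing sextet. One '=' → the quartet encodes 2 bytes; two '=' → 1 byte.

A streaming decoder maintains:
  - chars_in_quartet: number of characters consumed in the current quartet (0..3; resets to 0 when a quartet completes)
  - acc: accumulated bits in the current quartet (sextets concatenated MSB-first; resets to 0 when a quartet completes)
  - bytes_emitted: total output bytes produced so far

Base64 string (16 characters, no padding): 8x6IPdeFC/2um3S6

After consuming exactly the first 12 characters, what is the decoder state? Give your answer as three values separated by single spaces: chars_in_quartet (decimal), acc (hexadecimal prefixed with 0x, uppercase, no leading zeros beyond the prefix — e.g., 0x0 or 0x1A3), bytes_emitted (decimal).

Answer: 0 0x0 9

Derivation:
After char 0 ('8'=60): chars_in_quartet=1 acc=0x3C bytes_emitted=0
After char 1 ('x'=49): chars_in_quartet=2 acc=0xF31 bytes_emitted=0
After char 2 ('6'=58): chars_in_quartet=3 acc=0x3CC7A bytes_emitted=0
After char 3 ('I'=8): chars_in_quartet=4 acc=0xF31E88 -> emit F3 1E 88, reset; bytes_emitted=3
After char 4 ('P'=15): chars_in_quartet=1 acc=0xF bytes_emitted=3
After char 5 ('d'=29): chars_in_quartet=2 acc=0x3DD bytes_emitted=3
After char 6 ('e'=30): chars_in_quartet=3 acc=0xF75E bytes_emitted=3
After char 7 ('F'=5): chars_in_quartet=4 acc=0x3DD785 -> emit 3D D7 85, reset; bytes_emitted=6
After char 8 ('C'=2): chars_in_quartet=1 acc=0x2 bytes_emitted=6
After char 9 ('/'=63): chars_in_quartet=2 acc=0xBF bytes_emitted=6
After char 10 ('2'=54): chars_in_quartet=3 acc=0x2FF6 bytes_emitted=6
After char 11 ('u'=46): chars_in_quartet=4 acc=0xBFDAE -> emit 0B FD AE, reset; bytes_emitted=9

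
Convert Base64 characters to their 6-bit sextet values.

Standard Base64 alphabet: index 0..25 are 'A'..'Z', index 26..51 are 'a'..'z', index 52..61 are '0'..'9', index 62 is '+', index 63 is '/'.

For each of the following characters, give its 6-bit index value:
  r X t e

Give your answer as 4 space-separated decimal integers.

'r': a..z range, 26 + ord('r') − ord('a') = 43
'X': A..Z range, ord('X') − ord('A') = 23
't': a..z range, 26 + ord('t') − ord('a') = 45
'e': a..z range, 26 + ord('e') − ord('a') = 30

Answer: 43 23 45 30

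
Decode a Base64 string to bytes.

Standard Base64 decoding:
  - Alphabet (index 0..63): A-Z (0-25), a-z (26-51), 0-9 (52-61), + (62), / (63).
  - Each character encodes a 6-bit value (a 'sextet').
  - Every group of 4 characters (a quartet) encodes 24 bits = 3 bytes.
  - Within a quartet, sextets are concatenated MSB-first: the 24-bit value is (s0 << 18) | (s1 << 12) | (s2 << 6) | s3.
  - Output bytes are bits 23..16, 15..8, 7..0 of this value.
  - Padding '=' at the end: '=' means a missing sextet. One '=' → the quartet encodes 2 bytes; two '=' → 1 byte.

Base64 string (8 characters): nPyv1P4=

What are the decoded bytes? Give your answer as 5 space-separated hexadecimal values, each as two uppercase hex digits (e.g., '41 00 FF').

Answer: 9C FC AF D4 FE

Derivation:
After char 0 ('n'=39): chars_in_quartet=1 acc=0x27 bytes_emitted=0
After char 1 ('P'=15): chars_in_quartet=2 acc=0x9CF bytes_emitted=0
After char 2 ('y'=50): chars_in_quartet=3 acc=0x273F2 bytes_emitted=0
After char 3 ('v'=47): chars_in_quartet=4 acc=0x9CFCAF -> emit 9C FC AF, reset; bytes_emitted=3
After char 4 ('1'=53): chars_in_quartet=1 acc=0x35 bytes_emitted=3
After char 5 ('P'=15): chars_in_quartet=2 acc=0xD4F bytes_emitted=3
After char 6 ('4'=56): chars_in_quartet=3 acc=0x353F8 bytes_emitted=3
Padding '=': partial quartet acc=0x353F8 -> emit D4 FE; bytes_emitted=5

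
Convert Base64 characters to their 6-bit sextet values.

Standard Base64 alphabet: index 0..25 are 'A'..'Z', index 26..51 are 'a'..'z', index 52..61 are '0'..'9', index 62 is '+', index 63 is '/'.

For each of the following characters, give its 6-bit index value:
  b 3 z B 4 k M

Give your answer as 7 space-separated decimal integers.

'b': a..z range, 26 + ord('b') − ord('a') = 27
'3': 0..9 range, 52 + ord('3') − ord('0') = 55
'z': a..z range, 26 + ord('z') − ord('a') = 51
'B': A..Z range, ord('B') − ord('A') = 1
'4': 0..9 range, 52 + ord('4') − ord('0') = 56
'k': a..z range, 26 + ord('k') − ord('a') = 36
'M': A..Z range, ord('M') − ord('A') = 12

Answer: 27 55 51 1 56 36 12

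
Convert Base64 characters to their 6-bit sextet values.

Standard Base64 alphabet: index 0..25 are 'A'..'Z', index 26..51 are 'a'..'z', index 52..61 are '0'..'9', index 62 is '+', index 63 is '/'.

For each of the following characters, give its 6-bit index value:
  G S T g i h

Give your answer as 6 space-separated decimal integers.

Answer: 6 18 19 32 34 33

Derivation:
'G': A..Z range, ord('G') − ord('A') = 6
'S': A..Z range, ord('S') − ord('A') = 18
'T': A..Z range, ord('T') − ord('A') = 19
'g': a..z range, 26 + ord('g') − ord('a') = 32
'i': a..z range, 26 + ord('i') − ord('a') = 34
'h': a..z range, 26 + ord('h') − ord('a') = 33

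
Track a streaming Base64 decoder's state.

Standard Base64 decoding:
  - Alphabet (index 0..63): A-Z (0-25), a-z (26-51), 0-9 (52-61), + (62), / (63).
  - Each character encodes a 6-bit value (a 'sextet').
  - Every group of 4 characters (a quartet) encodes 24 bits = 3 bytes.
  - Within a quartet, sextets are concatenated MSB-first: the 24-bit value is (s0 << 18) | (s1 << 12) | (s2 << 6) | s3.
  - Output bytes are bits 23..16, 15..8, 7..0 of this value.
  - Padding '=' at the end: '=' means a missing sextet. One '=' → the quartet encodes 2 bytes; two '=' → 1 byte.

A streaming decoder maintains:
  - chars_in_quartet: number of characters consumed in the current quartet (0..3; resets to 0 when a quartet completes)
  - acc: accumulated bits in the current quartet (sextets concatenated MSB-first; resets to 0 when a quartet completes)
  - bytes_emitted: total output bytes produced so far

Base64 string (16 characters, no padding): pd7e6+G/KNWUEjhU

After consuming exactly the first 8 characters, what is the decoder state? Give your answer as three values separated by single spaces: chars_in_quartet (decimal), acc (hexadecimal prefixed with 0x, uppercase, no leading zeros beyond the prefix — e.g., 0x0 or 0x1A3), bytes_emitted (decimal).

After char 0 ('p'=41): chars_in_quartet=1 acc=0x29 bytes_emitted=0
After char 1 ('d'=29): chars_in_quartet=2 acc=0xA5D bytes_emitted=0
After char 2 ('7'=59): chars_in_quartet=3 acc=0x2977B bytes_emitted=0
After char 3 ('e'=30): chars_in_quartet=4 acc=0xA5DEDE -> emit A5 DE DE, reset; bytes_emitted=3
After char 4 ('6'=58): chars_in_quartet=1 acc=0x3A bytes_emitted=3
After char 5 ('+'=62): chars_in_quartet=2 acc=0xEBE bytes_emitted=3
After char 6 ('G'=6): chars_in_quartet=3 acc=0x3AF86 bytes_emitted=3
After char 7 ('/'=63): chars_in_quartet=4 acc=0xEBE1BF -> emit EB E1 BF, reset; bytes_emitted=6

Answer: 0 0x0 6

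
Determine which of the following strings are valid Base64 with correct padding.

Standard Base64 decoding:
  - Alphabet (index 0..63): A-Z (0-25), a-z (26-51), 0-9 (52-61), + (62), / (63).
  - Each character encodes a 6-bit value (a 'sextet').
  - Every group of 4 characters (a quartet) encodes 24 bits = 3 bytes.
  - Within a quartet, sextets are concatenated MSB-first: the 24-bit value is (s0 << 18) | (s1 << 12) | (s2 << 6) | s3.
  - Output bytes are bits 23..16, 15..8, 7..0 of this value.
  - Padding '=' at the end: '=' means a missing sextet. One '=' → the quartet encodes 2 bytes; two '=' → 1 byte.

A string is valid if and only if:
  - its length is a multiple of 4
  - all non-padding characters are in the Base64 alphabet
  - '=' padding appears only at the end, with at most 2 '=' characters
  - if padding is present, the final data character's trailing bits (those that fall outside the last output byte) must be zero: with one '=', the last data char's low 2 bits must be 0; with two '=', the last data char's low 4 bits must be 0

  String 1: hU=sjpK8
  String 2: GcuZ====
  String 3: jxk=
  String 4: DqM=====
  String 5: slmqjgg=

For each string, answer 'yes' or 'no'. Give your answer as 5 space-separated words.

String 1: 'hU=sjpK8' → invalid (bad char(s): ['=']; '=' in middle)
String 2: 'GcuZ====' → invalid (4 pad chars (max 2))
String 3: 'jxk=' → valid
String 4: 'DqM=====' → invalid (5 pad chars (max 2))
String 5: 'slmqjgg=' → valid

Answer: no no yes no yes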